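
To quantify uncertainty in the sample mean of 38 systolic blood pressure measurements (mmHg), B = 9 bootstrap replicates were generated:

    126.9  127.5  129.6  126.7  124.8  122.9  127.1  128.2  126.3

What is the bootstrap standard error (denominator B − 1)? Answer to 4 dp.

SE* = 1.9268

Bootstrap SE is the standard deviation of the 9 replicate means.
Mean of replicates: (126.9 + 127.5 + 129.6 + 126.7 + 124.8 + 122.9 + 127.1 + 128.2 + 126.3) / 9 = 1140.00000 / 9 = 126.66667
Sum of squared deviations: (+0.23333)² + (+0.83333)² + (+2.93333)² + (+0.03333)² + (−1.86667)² + (−3.76667)² + (+0.43333)² + (+1.53333)² + (−0.36667)² = 29.70000
Variance = 29.70000 / 8 = 3.71250
SE* = √3.71250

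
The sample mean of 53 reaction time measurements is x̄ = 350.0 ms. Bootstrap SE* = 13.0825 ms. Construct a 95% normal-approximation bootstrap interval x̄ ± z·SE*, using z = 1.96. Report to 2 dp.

(324.36, 375.64)

Margin = 1.96 × 13.0825 = 25.642
Interval: 350.0 ± 25.642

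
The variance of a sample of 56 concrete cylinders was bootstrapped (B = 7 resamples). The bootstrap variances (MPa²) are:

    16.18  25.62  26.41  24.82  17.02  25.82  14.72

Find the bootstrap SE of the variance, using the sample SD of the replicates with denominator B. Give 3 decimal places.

SE* = 4.857

Bootstrap SE is the standard deviation of the 7 replicate variances.
Mean of replicates: (16.18 + 25.62 + 26.41 + 24.82 + 17.02 + 25.82 + 14.72) / 7 = 150.5900 / 7 = 21.5129
Sum of squared deviations: (−5.3329)² + (+4.1071)² + (+4.8971)² + (+3.3071)² + (−4.4929)² + (+4.3071)² + (−6.7929)² = 165.1073
Variance = 165.1073 / 7 = 23.5868
SE* = √23.5868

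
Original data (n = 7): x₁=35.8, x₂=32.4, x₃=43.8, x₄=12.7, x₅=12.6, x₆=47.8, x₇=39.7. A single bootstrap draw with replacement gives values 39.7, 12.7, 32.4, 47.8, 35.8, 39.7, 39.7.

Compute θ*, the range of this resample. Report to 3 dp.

θ* = 35.100

Range = 47.8 − 12.7 = 35.100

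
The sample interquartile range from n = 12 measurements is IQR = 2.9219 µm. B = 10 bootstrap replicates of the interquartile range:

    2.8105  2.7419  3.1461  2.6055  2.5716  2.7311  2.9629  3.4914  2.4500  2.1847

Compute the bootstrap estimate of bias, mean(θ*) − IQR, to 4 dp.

mean(θ*) = (2.8105 + 2.7419 + 3.1461 + 2.6055 + 2.5716 + 2.7311 + 2.9629 + 3.4914 + 2.4500 + 2.1847) / 10 = 2.76957
bias = 2.76957 − 2.9219

bias = −0.1523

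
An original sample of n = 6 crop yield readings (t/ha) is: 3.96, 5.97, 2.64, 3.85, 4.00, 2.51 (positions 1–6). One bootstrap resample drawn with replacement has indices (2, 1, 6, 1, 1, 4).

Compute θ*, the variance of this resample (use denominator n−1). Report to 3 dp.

Resample values: 5.97, 3.96, 2.51, 3.96, 3.96, 3.85.
Mean = 4.0350; sum of squared deviations = 6.1209
s² = 6.1209 / 5 = 1.2242

θ* = 1.224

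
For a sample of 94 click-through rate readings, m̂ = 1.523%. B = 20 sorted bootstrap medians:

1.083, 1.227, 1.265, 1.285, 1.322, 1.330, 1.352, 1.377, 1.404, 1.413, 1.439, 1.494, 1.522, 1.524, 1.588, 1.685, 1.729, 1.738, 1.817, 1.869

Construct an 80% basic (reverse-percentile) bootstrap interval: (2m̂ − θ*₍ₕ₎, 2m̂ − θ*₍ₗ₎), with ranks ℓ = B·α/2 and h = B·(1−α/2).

(1.308, 1.819)

Percentile endpoints at ranks 2 and 18: θ*₍2₎ = 1.227, θ*₍18₎ = 1.738.
Basic interval reflects these around m̂:
  lower = 2 × 1.523 − 1.738 = 1.308
  upper = 2 × 1.523 − 1.227 = 1.819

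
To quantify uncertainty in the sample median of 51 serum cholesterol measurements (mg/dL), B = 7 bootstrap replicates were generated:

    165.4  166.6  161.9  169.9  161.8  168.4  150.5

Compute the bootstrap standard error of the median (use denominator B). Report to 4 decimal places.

SE* = 6.0076

Bootstrap SE is the standard deviation of the 7 replicate medians.
Mean of replicates: (165.4 + 166.6 + 161.9 + 169.9 + 161.8 + 168.4 + 150.5) / 7 = 1144.50000 / 7 = 163.50000
Sum of squared deviations: (+1.90000)² + (+3.10000)² + (−1.60000)² + (+6.40000)² + (−1.70000)² + (+4.90000)² + (−13.00000)² = 252.64000
Variance = 252.64000 / 7 = 36.09143
SE* = √36.09143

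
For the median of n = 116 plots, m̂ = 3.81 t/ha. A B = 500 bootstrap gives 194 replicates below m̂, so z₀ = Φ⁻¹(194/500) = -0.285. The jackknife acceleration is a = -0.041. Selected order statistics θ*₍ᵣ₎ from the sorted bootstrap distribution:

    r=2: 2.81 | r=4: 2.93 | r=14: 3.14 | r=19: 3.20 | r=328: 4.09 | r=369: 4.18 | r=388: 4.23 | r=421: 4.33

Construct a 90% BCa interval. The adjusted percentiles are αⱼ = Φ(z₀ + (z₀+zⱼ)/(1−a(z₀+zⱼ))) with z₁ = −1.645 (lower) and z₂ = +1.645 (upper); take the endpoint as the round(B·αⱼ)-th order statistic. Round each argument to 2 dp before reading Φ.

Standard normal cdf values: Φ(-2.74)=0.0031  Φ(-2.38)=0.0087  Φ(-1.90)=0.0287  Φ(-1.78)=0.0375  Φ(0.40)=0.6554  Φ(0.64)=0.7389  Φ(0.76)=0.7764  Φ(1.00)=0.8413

Lower: z₀ + z₁ = -0.285 + (-1.645) = -1.930; 1 − a(z₀+z₁) = 1 − (-0.041)(-1.930) = 0.9209; argument = -0.285 + (-1.930)/0.9209 = -2.3808 → -2.38.
α₁ = Φ(-2.38) = 0.0087; rank = round(500 × 0.0087) = 4; θ*₍4₎ = 2.93.
Upper: z₀ + z₂ = 1.360; 1 − a(z₀+z₂) = 1.0558; argument = 1.0032 → 1.00; α₂ = 0.8413; rank = 421; θ*₍421₎ = 4.33.

(2.93, 4.33)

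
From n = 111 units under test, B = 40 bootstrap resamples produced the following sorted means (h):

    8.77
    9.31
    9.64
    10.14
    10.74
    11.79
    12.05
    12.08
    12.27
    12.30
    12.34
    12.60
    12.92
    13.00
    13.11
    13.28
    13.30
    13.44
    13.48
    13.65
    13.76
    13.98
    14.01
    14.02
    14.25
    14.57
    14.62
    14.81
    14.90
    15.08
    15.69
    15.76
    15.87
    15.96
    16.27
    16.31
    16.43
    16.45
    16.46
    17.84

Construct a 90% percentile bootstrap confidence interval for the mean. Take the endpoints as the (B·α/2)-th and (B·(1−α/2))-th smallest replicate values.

(9.31, 16.45)

α = 0.10; lower rank = 40 × 0.050 = 2; upper rank = 40 × 0.950 = 38.
The 2nd smallest replicate is 9.31; the 38th is 16.45.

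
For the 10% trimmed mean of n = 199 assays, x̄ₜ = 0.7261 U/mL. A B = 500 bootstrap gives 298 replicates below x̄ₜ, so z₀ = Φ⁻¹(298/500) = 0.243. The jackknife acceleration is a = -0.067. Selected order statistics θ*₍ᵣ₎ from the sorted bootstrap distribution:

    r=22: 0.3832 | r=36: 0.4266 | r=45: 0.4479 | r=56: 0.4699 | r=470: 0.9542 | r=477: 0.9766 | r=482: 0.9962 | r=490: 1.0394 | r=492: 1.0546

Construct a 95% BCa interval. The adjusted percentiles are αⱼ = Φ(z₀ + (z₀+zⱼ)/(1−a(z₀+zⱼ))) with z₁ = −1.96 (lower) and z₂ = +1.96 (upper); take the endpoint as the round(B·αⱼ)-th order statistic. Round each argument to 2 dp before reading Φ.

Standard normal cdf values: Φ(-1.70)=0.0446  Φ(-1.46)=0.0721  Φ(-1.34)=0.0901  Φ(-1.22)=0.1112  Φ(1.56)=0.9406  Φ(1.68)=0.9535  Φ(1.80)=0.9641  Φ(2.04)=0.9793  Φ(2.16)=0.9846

(0.3832, 1.0546)

Lower: z₀ + z₁ = 0.243 + (-1.960) = -1.717; 1 − a(z₀+z₁) = 1 − (-0.067)(-1.717) = 0.8850; argument = 0.243 + (-1.717)/0.8850 = -1.6972 → -1.70.
α₁ = Φ(-1.70) = 0.0446; rank = round(500 × 0.0446) = 22; θ*₍22₎ = 0.3832.
Upper: z₀ + z₂ = 2.203; 1 − a(z₀+z₂) = 1.1476; argument = 2.1627 → 2.16; α₂ = 0.9846; rank = 492; θ*₍492₎ = 1.0546.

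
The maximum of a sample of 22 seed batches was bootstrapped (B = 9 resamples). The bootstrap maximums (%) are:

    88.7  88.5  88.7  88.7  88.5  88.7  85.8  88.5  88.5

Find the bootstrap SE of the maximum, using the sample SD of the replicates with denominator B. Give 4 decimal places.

SE* = 0.8850

Bootstrap SE is the standard deviation of the 9 replicate maximums.
Mean of replicates: (88.7 + 88.5 + 88.7 + 88.7 + 88.5 + 88.7 + 85.8 + 88.5 + 88.5) / 9 = 794.60000 / 9 = 88.28889
Sum of squared deviations: (+0.41111)² + (+0.21111)² + (+0.41111)² + (+0.41111)² + (+0.21111)² + (+0.41111)² + (−2.48889)² + (+0.21111)² + (+0.21111)² = 7.04889
Variance = 7.04889 / 9 = 0.78321
SE* = √0.78321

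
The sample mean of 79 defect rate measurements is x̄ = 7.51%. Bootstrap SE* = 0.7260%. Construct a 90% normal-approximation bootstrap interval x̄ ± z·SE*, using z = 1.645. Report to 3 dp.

(6.316, 8.704)

Margin = 1.645 × 0.7260 = 1.1943
Interval: 7.51 ± 1.1943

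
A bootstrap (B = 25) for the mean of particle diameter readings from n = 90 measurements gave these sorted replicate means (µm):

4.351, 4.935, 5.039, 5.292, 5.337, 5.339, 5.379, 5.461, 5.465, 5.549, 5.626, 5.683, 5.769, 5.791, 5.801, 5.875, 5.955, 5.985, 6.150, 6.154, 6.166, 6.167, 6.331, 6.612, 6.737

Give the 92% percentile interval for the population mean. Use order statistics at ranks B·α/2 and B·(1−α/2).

α = 0.08; lower rank = 25 × 0.040 = 1; upper rank = 25 × 0.960 = 24.
The 1st smallest replicate is 4.351; the 24th is 6.612.

(4.351, 6.612)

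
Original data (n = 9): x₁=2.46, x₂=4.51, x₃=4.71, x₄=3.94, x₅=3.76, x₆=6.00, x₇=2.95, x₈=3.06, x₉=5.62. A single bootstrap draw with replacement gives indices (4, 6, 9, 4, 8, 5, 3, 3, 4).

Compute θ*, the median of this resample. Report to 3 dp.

θ* = 3.940

Resample values: 3.94, 6.00, 5.62, 3.94, 3.06, 3.76, 4.71, 4.71, 3.94.
Sorted: 3.06, 3.76, 3.94, 3.94, 3.94, 4.71, 4.71, 5.62, 6.00
Median = middle value = 3.940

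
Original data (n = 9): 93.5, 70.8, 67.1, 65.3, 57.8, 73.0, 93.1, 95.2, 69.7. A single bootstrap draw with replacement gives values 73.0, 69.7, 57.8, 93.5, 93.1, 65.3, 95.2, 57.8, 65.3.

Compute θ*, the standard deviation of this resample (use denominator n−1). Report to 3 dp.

Mean = 74.5222; sum of squared deviations = 1887.7956
s² = 1887.7956 / 8 = 235.9744
s = √235.9744 = 15.361

θ* = 15.361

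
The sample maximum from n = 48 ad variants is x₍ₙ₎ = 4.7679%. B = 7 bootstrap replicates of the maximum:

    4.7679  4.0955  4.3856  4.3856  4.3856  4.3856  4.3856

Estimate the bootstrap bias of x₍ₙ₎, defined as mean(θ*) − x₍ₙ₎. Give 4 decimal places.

mean(θ*) = (4.7679 + 4.0955 + 4.3856 + 4.3856 + 4.3856 + 4.3856 + 4.3856) / 7 = 4.39877
bias = 4.39877 − 4.7679

bias = −0.3691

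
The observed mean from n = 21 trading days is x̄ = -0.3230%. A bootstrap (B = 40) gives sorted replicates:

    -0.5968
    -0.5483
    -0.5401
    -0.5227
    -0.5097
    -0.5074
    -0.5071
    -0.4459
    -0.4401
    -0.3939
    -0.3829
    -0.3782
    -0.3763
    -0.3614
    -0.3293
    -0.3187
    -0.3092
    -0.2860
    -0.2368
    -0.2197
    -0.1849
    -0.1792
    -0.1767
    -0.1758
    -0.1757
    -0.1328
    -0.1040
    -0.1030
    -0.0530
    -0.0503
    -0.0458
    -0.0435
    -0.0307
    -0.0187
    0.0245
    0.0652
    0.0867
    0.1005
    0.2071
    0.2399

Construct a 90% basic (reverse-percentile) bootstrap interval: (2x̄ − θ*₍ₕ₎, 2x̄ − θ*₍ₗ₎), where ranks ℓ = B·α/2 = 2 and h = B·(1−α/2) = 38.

(-0.7465, -0.0977)

Percentile endpoints at ranks 2 and 38: θ*₍2₎ = -0.5483, θ*₍38₎ = 0.1005.
Basic interval reflects these around x̄:
  lower = 2 × -0.3230 − 0.1005 = -0.7465
  upper = 2 × -0.3230 − -0.5483 = -0.0977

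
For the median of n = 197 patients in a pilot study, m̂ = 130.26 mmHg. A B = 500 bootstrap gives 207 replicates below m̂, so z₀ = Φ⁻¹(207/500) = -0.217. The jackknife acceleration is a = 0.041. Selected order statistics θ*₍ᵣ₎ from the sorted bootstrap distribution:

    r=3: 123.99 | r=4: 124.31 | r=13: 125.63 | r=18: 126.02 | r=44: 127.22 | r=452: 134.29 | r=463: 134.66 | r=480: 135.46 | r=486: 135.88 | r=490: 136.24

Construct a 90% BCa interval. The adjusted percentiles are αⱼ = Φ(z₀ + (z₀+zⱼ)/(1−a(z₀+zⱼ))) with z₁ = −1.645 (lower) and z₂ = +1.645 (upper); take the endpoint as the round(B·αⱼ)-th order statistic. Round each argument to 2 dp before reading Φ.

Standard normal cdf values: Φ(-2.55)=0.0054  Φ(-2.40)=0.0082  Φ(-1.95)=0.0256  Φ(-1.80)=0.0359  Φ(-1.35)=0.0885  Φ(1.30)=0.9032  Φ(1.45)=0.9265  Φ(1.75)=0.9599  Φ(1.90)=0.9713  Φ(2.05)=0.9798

(125.63, 134.29)

Lower: z₀ + z₁ = -0.217 + (-1.645) = -1.862; 1 − a(z₀+z₁) = 1 − (0.041)(-1.862) = 1.0763; argument = -0.217 + (-1.862)/1.0763 = -1.9469 → -1.95.
α₁ = Φ(-1.95) = 0.0256; rank = round(500 × 0.0256) = 13; θ*₍13₎ = 125.63.
Upper: z₀ + z₂ = 1.428; 1 − a(z₀+z₂) = 0.9415; argument = 1.2998 → 1.30; α₂ = 0.9032; rank = 452; θ*₍452₎ = 134.29.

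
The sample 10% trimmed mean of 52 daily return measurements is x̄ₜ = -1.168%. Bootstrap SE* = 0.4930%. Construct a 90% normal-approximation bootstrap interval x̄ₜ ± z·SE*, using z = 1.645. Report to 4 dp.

Margin = 1.645 × 0.4930 = 0.81098
Interval: -1.168 ± 0.81098

(-1.9790, -0.3570)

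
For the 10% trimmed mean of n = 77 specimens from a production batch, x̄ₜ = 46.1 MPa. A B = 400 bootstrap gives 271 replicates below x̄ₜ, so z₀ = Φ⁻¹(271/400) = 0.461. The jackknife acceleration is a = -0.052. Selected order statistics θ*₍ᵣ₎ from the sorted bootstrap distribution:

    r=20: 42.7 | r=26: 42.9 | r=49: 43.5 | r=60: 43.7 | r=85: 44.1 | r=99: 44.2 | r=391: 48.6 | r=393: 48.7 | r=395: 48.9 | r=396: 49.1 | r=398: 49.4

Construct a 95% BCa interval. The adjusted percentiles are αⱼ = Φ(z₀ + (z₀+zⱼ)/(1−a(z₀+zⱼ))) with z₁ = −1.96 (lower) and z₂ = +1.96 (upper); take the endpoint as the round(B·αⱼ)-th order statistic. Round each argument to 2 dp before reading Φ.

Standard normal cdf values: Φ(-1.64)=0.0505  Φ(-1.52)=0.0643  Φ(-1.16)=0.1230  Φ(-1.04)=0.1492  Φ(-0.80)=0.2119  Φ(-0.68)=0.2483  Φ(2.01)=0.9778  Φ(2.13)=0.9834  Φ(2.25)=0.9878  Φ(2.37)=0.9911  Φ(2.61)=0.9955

(43.5, 49.4)

Lower: z₀ + z₁ = 0.461 + (-1.960) = -1.499; 1 − a(z₀+z₁) = 1 − (-0.052)(-1.499) = 0.9221; argument = 0.461 + (-1.499)/0.9221 = -1.1647 → -1.16.
α₁ = Φ(-1.16) = 0.1230; rank = round(400 × 0.1230) = 49; θ*₍49₎ = 43.5.
Upper: z₀ + z₂ = 2.421; 1 − a(z₀+z₂) = 1.1259; argument = 2.6113 → 2.61; α₂ = 0.9955; rank = 398; θ*₍398₎ = 49.4.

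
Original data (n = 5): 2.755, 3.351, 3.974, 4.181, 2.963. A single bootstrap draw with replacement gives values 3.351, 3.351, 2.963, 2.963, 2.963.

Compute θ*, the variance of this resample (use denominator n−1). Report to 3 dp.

θ* = 0.045

Mean = 3.1182; sum of squared deviations = 0.1807
s² = 0.1807 / 4 = 0.0452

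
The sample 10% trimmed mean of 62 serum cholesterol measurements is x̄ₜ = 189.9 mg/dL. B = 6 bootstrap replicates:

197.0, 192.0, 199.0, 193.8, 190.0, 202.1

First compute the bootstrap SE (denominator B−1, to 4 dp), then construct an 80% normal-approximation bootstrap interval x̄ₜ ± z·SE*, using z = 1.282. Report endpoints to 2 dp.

(184.07, 195.73)

Mean of replicates = 195.6500; sum of squared deviations = 103.3150; SE* = √(103.3150/5) = 4.5457
Margin = 1.282 × 4.5457 = 5.828
Interval: 189.9 ± 5.828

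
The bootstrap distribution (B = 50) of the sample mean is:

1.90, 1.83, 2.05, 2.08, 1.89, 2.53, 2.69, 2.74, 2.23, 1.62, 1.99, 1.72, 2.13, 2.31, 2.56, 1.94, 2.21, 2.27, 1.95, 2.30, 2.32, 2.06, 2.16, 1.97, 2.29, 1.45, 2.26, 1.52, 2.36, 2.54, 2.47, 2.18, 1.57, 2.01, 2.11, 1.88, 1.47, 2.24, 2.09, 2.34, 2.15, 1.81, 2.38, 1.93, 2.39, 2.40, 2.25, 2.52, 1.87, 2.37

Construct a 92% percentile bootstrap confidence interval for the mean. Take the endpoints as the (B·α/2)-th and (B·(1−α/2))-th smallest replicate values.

(1.47, 2.56)

Sorted replicates: 1.45, 1.47, 1.52, 1.57, 1.62, 1.72, 1.81, 1.83, 1.87, 1.88, 1.89, 1.90, 1.93, 1.94, 1.95, 1.97, 1.99, 2.01, 2.05, 2.06, 2.08, 2.09, 2.11, 2.13, 2.15, 2.16, 2.18, 2.21, 2.23, 2.24, 2.25, 2.26, 2.27, 2.29, 2.30, 2.31, 2.32, 2.34, 2.36, 2.37, 2.38, 2.39, 2.40, 2.47, 2.52, 2.53, 2.54, 2.56, 2.69, 2.74
α = 0.08; lower rank = 50 × 0.040 = 2; upper rank = 50 × 0.960 = 48.
The 2nd smallest replicate is 1.47; the 48th is 2.56.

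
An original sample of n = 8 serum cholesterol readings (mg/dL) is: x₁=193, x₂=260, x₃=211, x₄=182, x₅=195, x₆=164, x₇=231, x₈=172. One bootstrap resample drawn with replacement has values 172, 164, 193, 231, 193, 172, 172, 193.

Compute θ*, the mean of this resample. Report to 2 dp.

Mean = (172 + 164 + 193 + 231 + 193 + 172 + 172 + 193) / 8 = 1490.0 / 8 = 186.25

θ* = 186.25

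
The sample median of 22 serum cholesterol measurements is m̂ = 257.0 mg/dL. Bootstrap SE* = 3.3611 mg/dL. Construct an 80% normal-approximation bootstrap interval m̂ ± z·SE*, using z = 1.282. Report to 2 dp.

(252.69, 261.31)

Margin = 1.282 × 3.3611 = 4.309
Interval: 257.0 ± 4.309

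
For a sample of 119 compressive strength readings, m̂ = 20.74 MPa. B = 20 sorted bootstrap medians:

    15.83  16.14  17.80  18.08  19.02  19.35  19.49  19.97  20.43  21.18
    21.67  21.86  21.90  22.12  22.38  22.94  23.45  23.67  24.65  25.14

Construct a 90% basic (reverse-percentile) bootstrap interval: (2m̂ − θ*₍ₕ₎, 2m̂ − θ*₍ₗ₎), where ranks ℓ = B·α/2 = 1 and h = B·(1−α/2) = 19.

Percentile endpoints at ranks 1 and 19: θ*₍1₎ = 15.83, θ*₍19₎ = 24.65.
Basic interval reflects these around m̂:
  lower = 2 × 20.74 − 24.65 = 16.83
  upper = 2 × 20.74 − 15.83 = 25.65

(16.83, 25.65)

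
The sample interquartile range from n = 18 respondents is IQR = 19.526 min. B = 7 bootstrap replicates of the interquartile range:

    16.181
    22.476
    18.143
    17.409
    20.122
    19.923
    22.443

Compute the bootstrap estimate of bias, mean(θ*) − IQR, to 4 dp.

mean(θ*) = (16.181 + 22.476 + 18.143 + 17.409 + 20.122 + 19.923 + 22.443) / 7 = 19.52814
bias = 19.52814 − 19.526

bias = +0.0021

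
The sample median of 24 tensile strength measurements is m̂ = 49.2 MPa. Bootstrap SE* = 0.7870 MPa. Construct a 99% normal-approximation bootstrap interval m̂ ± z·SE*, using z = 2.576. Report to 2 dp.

Margin = 2.576 × 0.7870 = 2.027
Interval: 49.2 ± 2.027

(47.17, 51.23)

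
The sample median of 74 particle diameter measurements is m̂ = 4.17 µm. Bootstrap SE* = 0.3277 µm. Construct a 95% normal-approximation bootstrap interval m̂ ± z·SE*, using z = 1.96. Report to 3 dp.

Margin = 1.96 × 0.3277 = 0.6423
Interval: 4.17 ± 0.6423

(3.528, 4.812)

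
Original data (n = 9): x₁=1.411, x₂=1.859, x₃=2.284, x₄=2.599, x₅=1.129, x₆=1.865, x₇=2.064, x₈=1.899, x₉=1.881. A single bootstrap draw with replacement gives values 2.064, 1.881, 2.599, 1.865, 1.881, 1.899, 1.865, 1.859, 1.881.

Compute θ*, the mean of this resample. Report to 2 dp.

θ* = 1.98

Mean = (2.064 + 1.881 + 2.599 + 1.865 + 1.881 + 1.899 + 1.865 + 1.859 + 1.881) / 9 = 17.7940 / 9 = 1.98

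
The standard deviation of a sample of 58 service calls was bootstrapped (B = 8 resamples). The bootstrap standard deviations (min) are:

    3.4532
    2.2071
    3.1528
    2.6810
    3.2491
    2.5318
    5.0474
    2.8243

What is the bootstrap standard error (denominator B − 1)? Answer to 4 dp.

SE* = 0.8700

Bootstrap SE is the standard deviation of the 8 replicate standard deviations.
Mean of replicates: (3.4532 + 2.2071 + 3.1528 + 2.6810 + 3.2491 + 2.5318 + 5.0474 + 2.8243) / 8 = 25.14670 / 8 = 3.14334
Sum of squared deviations: (+0.30986)² + (−0.93624)² + (+0.00946)² + (−0.46234)² + (+0.10576)² + (−0.61154)² + (+1.90406)² + (−0.31904)² = 5.29880
Variance = 5.29880 / 7 = 0.75697
SE* = √0.75697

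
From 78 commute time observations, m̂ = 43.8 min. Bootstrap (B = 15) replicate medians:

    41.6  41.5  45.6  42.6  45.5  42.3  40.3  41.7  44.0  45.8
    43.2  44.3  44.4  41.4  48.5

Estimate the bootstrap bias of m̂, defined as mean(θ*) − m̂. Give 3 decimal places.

mean(θ*) = (41.6 + 41.5 + 45.6 + 42.6 + 45.5 + 42.3 + 40.3 + 41.7 + 44.0 + 45.8 + 43.2 + 44.3 + 44.4 + 41.4 + 48.5) / 15 = 43.5133
bias = 43.5133 − 43.8

bias = −0.287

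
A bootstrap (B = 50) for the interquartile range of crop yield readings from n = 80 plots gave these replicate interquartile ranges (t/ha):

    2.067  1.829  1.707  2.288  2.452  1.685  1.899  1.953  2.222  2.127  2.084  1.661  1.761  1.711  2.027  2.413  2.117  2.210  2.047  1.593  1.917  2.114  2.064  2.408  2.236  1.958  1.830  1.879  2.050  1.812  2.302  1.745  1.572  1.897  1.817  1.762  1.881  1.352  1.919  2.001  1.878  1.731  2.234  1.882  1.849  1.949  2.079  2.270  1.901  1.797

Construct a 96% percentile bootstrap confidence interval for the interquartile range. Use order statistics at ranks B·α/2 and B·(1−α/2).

(1.352, 2.413)

Sorted replicates: 1.352, 1.572, 1.593, 1.661, 1.685, 1.707, 1.711, 1.731, 1.745, 1.761, 1.762, 1.797, 1.812, 1.817, 1.829, 1.830, 1.849, 1.878, 1.879, 1.881, 1.882, 1.897, 1.899, 1.901, 1.917, 1.919, 1.949, 1.953, 1.958, 2.001, 2.027, 2.047, 2.050, 2.064, 2.067, 2.079, 2.084, 2.114, 2.117, 2.127, 2.210, 2.222, 2.234, 2.236, 2.270, 2.288, 2.302, 2.408, 2.413, 2.452
α = 0.04; lower rank = 50 × 0.020 = 1; upper rank = 50 × 0.980 = 49.
The 1st smallest replicate is 1.352; the 49th is 2.413.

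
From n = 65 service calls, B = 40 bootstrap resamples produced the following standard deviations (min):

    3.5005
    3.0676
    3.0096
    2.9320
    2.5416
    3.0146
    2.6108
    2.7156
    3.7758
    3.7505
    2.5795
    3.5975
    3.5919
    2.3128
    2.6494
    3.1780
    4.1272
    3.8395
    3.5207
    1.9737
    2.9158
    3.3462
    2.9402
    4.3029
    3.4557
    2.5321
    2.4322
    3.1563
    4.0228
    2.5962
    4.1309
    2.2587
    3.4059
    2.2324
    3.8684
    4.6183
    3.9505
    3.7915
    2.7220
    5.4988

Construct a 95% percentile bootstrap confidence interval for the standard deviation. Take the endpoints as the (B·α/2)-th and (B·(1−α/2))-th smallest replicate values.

(1.9737, 4.6183)

Sorted replicates: 1.9737, 2.2324, 2.2587, 2.3128, 2.4322, 2.5321, 2.5416, 2.5795, 2.5962, 2.6108, 2.6494, 2.7156, 2.7220, 2.9158, 2.9320, 2.9402, 3.0096, 3.0146, 3.0676, 3.1563, 3.1780, 3.3462, 3.4059, 3.4557, 3.5005, 3.5207, 3.5919, 3.5975, 3.7505, 3.7758, 3.7915, 3.8395, 3.8684, 3.9505, 4.0228, 4.1272, 4.1309, 4.3029, 4.6183, 5.4988
α = 0.05; lower rank = 40 × 0.025 = 1; upper rank = 40 × 0.975 = 39.
The 1st smallest replicate is 1.9737; the 39th is 4.6183.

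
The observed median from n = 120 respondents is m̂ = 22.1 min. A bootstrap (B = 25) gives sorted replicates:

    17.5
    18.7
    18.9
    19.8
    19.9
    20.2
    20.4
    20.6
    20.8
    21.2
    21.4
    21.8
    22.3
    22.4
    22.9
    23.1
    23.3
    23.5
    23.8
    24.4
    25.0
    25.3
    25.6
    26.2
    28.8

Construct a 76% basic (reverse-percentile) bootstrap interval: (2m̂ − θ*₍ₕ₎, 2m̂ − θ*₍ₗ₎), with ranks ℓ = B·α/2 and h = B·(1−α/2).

Percentile endpoints at ranks 3 and 22: θ*₍3₎ = 18.9, θ*₍22₎ = 25.3.
Basic interval reflects these around m̂:
  lower = 2 × 22.1 − 25.3 = 18.9
  upper = 2 × 22.1 − 18.9 = 25.3

(18.9, 25.3)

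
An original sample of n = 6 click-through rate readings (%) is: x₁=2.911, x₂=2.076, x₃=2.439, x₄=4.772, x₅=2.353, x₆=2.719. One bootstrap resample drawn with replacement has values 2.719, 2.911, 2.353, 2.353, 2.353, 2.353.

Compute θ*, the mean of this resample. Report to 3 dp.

θ* = 2.507

Mean = (2.719 + 2.911 + 2.353 + 2.353 + 2.353 + 2.353) / 6 = 15.0420 / 6 = 2.507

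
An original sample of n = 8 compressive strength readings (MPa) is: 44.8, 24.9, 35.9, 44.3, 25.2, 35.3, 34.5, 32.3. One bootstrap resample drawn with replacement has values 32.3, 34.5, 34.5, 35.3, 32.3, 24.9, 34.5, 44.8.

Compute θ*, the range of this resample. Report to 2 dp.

θ* = 19.90

Range = 44.8 − 24.9 = 19.90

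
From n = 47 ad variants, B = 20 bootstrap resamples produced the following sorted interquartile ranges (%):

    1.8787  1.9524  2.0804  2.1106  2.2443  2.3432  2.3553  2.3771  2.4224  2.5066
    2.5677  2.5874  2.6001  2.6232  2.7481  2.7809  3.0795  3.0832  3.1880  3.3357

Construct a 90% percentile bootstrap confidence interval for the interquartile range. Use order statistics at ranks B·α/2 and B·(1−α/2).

α = 0.10; lower rank = 20 × 0.050 = 1; upper rank = 20 × 0.950 = 19.
The 1st smallest replicate is 1.8787; the 19th is 3.1880.

(1.8787, 3.1880)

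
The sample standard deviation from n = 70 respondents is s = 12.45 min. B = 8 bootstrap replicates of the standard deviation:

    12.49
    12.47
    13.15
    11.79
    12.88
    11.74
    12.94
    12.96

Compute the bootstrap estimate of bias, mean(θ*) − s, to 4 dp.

mean(θ*) = (12.49 + 12.47 + 13.15 + 11.79 + 12.88 + 11.74 + 12.94 + 12.96) / 8 = 12.55250
bias = 12.55250 − 12.45

bias = +0.1025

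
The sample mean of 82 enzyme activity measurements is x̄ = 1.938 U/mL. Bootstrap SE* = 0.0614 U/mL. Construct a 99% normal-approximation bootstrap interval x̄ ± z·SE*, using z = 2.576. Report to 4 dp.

(1.7798, 2.0962)

Margin = 2.576 × 0.0614 = 0.15817
Interval: 1.938 ± 0.15817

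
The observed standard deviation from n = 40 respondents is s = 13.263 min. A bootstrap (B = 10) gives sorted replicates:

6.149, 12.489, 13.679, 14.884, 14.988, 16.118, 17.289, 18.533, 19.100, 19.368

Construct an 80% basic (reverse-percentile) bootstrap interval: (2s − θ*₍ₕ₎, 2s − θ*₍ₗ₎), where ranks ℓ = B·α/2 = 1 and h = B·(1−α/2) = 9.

Percentile endpoints at ranks 1 and 9: θ*₍1₎ = 6.149, θ*₍9₎ = 19.100.
Basic interval reflects these around s:
  lower = 2 × 13.263 − 19.100 = 7.426
  upper = 2 × 13.263 − 6.149 = 20.377

(7.426, 20.377)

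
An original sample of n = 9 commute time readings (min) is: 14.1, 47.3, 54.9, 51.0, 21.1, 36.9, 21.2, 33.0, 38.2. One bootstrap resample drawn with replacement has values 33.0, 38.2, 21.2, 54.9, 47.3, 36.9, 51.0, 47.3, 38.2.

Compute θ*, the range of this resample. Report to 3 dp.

θ* = 33.700

Range = 54.9 − 21.2 = 33.700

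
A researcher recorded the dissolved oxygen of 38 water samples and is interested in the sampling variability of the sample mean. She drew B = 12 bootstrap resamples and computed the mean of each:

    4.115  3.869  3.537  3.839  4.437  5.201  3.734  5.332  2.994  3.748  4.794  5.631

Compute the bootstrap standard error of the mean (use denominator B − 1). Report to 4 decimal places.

SE* = 0.8116

Bootstrap SE is the standard deviation of the 12 replicate means.
Mean of replicates: (4.115 + 3.869 + 3.537 + 3.839 + 4.437 + 5.201 + 3.734 + 5.332 + 2.994 + 3.748 + 4.794 + 5.631) / 12 = 51.23100 / 12 = 4.26925
Sum of squared deviations: (−0.15425)² + (−0.40025)² + (−0.73225)² + (−0.43025)² + (+0.16775)² + (+0.93175)² + (−0.53525)² + (+1.06275)² + (−1.27525)² + (−0.52125)² + (+0.52475)² + (+1.36175)² = 7.24522
Variance = 7.24522 / 11 = 0.65866
SE* = √0.65866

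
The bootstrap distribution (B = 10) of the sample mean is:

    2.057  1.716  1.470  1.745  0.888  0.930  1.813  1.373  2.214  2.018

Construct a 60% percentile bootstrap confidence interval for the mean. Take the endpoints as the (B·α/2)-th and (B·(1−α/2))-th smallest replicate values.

(0.930, 2.018)

Sorted replicates: 0.888, 0.930, 1.373, 1.470, 1.716, 1.745, 1.813, 2.018, 2.057, 2.214
α = 0.40; lower rank = 10 × 0.200 = 2; upper rank = 10 × 0.800 = 8.
The 2nd smallest replicate is 0.930; the 8th is 2.018.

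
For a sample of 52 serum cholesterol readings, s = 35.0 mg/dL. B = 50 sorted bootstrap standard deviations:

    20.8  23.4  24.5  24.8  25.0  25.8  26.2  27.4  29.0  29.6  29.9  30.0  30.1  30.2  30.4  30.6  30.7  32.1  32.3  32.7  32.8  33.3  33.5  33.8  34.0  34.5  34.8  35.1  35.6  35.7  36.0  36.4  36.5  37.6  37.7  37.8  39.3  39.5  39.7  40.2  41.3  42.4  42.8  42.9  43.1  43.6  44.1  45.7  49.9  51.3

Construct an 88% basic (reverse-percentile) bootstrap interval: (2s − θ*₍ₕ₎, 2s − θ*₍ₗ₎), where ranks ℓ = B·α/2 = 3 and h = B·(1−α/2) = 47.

(25.9, 45.5)

Percentile endpoints at ranks 3 and 47: θ*₍3₎ = 24.5, θ*₍47₎ = 44.1.
Basic interval reflects these around s:
  lower = 2 × 35.0 − 44.1 = 25.9
  upper = 2 × 35.0 − 24.5 = 45.5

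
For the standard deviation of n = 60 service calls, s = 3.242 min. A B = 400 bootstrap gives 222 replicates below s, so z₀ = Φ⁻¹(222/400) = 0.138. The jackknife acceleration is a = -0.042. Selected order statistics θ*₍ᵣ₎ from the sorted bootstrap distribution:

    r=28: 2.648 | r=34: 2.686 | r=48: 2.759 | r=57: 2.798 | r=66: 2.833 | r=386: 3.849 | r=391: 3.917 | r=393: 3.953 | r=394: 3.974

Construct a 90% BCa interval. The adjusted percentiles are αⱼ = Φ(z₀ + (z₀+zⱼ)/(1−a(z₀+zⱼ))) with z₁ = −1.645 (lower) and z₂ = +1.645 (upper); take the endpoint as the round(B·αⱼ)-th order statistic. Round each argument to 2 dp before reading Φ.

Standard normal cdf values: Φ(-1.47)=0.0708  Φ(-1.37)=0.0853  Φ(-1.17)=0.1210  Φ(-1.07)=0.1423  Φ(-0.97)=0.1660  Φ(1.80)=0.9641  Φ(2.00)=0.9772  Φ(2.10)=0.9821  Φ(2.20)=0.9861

(2.648, 3.849)

Lower: z₀ + z₁ = 0.138 + (-1.645) = -1.507; 1 − a(z₀+z₁) = 1 − (-0.042)(-1.507) = 0.9367; argument = 0.138 + (-1.507)/0.9367 = -1.4708 → -1.47.
α₁ = Φ(-1.47) = 0.0708; rank = round(400 × 0.0708) = 28; θ*₍28₎ = 2.648.
Upper: z₀ + z₂ = 1.783; 1 − a(z₀+z₂) = 1.0749; argument = 1.7968 → 1.80; α₂ = 0.9641; rank = 386; θ*₍386₎ = 3.849.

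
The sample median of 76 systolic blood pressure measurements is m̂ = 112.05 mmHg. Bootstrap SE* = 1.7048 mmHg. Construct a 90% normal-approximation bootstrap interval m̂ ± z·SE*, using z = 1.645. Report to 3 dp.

Margin = 1.645 × 1.7048 = 2.8044
Interval: 112.05 ± 2.8044

(109.246, 114.854)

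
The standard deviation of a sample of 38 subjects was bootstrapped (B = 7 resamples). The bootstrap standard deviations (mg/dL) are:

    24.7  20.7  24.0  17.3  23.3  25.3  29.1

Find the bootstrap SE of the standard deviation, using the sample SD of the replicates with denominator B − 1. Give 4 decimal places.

SE* = 3.7105

Bootstrap SE is the standard deviation of the 7 replicate standard deviations.
Mean of replicates: (24.7 + 20.7 + 24.0 + 17.3 + 23.3 + 25.3 + 29.1) / 7 = 164.40000 / 7 = 23.48571
Sum of squared deviations: (+1.21429)² + (−2.78571)² + (+0.51429)² + (−6.18571)² + (−0.18571)² + (+1.81429)² + (+5.61429)² = 82.60857
Variance = 82.60857 / 6 = 13.76810
SE* = √13.76810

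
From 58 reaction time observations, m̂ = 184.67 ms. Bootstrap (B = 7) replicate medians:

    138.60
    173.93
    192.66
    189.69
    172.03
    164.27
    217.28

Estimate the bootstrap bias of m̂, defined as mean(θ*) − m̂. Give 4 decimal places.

mean(θ*) = (138.60 + 173.93 + 192.66 + 189.69 + 172.03 + 164.27 + 217.28) / 7 = 178.35143
bias = 178.35143 − 184.67

bias = −6.3186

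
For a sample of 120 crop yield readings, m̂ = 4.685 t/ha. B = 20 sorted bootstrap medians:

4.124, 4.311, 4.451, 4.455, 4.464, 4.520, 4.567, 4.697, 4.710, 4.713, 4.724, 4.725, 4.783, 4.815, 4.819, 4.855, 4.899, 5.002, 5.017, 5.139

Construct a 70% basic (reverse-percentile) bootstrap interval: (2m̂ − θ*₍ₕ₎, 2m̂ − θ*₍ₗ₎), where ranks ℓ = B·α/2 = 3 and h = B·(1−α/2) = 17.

Percentile endpoints at ranks 3 and 17: θ*₍3₎ = 4.451, θ*₍17₎ = 4.899.
Basic interval reflects these around m̂:
  lower = 2 × 4.685 − 4.899 = 4.471
  upper = 2 × 4.685 − 4.451 = 4.919

(4.471, 4.919)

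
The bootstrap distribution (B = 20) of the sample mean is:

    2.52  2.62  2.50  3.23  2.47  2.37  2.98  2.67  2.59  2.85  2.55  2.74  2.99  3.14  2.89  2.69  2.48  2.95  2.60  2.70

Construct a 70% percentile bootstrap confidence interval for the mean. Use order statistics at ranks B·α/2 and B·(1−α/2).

Sorted replicates: 2.37, 2.47, 2.48, 2.50, 2.52, 2.55, 2.59, 2.60, 2.62, 2.67, 2.69, 2.70, 2.74, 2.85, 2.89, 2.95, 2.98, 2.99, 3.14, 3.23
α = 0.30; lower rank = 20 × 0.150 = 3; upper rank = 20 × 0.850 = 17.
The 3rd smallest replicate is 2.48; the 17th is 2.98.

(2.48, 2.98)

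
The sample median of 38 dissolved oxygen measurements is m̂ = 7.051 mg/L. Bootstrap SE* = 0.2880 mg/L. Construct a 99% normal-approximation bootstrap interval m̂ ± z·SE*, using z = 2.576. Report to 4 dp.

Margin = 2.576 × 0.2880 = 0.74189
Interval: 7.051 ± 0.74189

(6.3091, 7.7929)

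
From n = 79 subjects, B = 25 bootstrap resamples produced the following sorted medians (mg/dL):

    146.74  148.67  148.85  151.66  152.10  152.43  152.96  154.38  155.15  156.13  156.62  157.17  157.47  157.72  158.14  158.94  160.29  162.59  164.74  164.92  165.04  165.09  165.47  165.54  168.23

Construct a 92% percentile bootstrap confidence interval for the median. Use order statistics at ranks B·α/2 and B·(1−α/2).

α = 0.08; lower rank = 25 × 0.040 = 1; upper rank = 25 × 0.960 = 24.
The 1st smallest replicate is 146.74; the 24th is 165.54.

(146.74, 165.54)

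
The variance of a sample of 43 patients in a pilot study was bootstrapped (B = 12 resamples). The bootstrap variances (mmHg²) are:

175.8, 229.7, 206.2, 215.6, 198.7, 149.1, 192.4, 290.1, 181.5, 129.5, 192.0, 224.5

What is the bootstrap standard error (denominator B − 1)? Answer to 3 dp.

SE* = 40.983

Bootstrap SE is the standard deviation of the 12 replicate variances.
Mean of replicates: (175.8 + 229.7 + 206.2 + 215.6 + 198.7 + 149.1 + 192.4 + 290.1 + 181.5 + 129.5 + 192.0 + 224.5) / 12 = 2385.1000 / 12 = 198.7583
Sum of squared deviations: (−22.9583)² + (+30.9417)² + (+7.4417)² + (+16.8417)² + (−0.0583)² + (−49.6583)² + (−6.3583)² + (+91.3417)² + (−17.2583)² + (−69.2583)² + (−6.7583)² + (+25.7417)² = 18476.0492
Variance = 18476.0492 / 11 = 1679.6408
SE* = √1679.6408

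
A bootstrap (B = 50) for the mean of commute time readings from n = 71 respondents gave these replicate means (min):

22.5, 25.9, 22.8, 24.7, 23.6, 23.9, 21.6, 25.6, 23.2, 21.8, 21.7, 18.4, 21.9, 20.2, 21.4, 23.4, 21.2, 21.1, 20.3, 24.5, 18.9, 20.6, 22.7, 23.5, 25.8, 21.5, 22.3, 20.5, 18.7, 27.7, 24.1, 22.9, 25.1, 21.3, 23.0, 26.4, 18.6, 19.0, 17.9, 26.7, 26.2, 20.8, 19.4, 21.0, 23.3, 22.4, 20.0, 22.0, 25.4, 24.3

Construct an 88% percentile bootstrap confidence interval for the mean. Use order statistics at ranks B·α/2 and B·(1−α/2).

(18.6, 26.2)

Sorted replicates: 17.9, 18.4, 18.6, 18.7, 18.9, 19.0, 19.4, 20.0, 20.2, 20.3, 20.5, 20.6, 20.8, 21.0, 21.1, 21.2, 21.3, 21.4, 21.5, 21.6, 21.7, 21.8, 21.9, 22.0, 22.3, 22.4, 22.5, 22.7, 22.8, 22.9, 23.0, 23.2, 23.3, 23.4, 23.5, 23.6, 23.9, 24.1, 24.3, 24.5, 24.7, 25.1, 25.4, 25.6, 25.8, 25.9, 26.2, 26.4, 26.7, 27.7
α = 0.12; lower rank = 50 × 0.060 = 3; upper rank = 50 × 0.940 = 47.
The 3rd smallest replicate is 18.6; the 47th is 26.2.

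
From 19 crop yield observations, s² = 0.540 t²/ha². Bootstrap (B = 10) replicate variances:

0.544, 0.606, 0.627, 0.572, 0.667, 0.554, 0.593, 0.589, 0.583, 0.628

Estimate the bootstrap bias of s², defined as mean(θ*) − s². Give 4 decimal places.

bias = +0.0563

mean(θ*) = (0.544 + 0.606 + 0.627 + 0.572 + 0.667 + 0.554 + 0.593 + 0.589 + 0.583 + 0.628) / 10 = 0.59630
bias = 0.59630 − 0.540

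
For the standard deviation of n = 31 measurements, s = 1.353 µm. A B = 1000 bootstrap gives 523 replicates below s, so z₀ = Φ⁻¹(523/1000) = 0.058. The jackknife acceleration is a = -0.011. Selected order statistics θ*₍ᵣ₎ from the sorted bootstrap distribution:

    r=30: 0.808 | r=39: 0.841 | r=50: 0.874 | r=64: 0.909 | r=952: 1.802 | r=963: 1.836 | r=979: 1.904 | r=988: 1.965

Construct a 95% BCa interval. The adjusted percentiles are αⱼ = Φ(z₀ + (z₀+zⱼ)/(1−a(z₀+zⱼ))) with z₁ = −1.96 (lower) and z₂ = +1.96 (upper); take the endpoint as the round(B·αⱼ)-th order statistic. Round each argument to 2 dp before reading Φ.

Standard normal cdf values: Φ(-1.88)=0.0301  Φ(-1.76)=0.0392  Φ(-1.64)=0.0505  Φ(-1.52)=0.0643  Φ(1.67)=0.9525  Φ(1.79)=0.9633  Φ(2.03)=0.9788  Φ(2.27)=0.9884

(0.808, 1.904)

Lower: z₀ + z₁ = 0.058 + (-1.960) = -1.902; 1 − a(z₀+z₁) = 1 − (-0.011)(-1.902) = 0.9791; argument = 0.058 + (-1.902)/0.9791 = -1.8846 → -1.88.
α₁ = Φ(-1.88) = 0.0301; rank = round(1000 × 0.0301) = 30; θ*₍30₎ = 0.808.
Upper: z₀ + z₂ = 2.018; 1 − a(z₀+z₂) = 1.0222; argument = 2.0322 → 2.03; α₂ = 0.9788; rank = 979; θ*₍979₎ = 1.904.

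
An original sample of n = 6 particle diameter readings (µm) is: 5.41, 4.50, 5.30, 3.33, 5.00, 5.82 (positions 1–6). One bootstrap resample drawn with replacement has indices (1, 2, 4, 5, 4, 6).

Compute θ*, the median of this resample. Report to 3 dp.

θ* = 4.750

Resample values: 5.41, 4.50, 3.33, 5.00, 3.33, 5.82.
Sorted: 3.33, 3.33, 4.50, 5.00, 5.41, 5.82
Median = average of the two middle values = 4.750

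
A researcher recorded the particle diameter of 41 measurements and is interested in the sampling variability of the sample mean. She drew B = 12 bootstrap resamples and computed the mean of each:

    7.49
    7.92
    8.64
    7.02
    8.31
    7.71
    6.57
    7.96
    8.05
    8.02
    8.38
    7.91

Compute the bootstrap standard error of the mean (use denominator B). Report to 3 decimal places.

SE* = 0.554

Bootstrap SE is the standard deviation of the 12 replicate means.
Mean of replicates: (7.49 + 7.92 + 8.64 + 7.02 + 8.31 + 7.71 + 6.57 + 7.96 + 8.05 + 8.02 + 8.38 + 7.91) / 12 = 93.9800 / 12 = 7.8317
Sum of squared deviations: (−0.3417)² + (+0.0883)² + (+0.8083)² + (−0.8117)² + (+0.4783)² + (−0.1217)² + (−1.2617)² + (+0.1283)² + (+0.2183)² + (+0.1883)² + (+0.5483)² + (+0.0783)² = 3.6786
Variance = 3.6786 / 12 = 0.3065
SE* = √0.3065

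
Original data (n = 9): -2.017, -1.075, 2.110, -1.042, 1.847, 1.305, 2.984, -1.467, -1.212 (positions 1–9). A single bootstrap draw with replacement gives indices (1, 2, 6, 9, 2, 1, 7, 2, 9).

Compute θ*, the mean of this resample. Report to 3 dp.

Resample values: -2.017, -1.075, 1.305, -1.212, -1.075, -2.017, 2.984, -1.075, -1.212.
Mean = ((-2.017) + (-1.075) + 1.305 + (-1.212) + (-1.075) + (-2.017) + 2.984 + (-1.075) + (-1.212)) / 9 = -5.3940 / 9 = -0.599

θ* = -0.599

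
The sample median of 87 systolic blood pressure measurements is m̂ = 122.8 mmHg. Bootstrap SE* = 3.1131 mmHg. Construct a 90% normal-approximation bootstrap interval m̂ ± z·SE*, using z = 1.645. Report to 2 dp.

(117.68, 127.92)

Margin = 1.645 × 3.1131 = 5.121
Interval: 122.8 ± 5.121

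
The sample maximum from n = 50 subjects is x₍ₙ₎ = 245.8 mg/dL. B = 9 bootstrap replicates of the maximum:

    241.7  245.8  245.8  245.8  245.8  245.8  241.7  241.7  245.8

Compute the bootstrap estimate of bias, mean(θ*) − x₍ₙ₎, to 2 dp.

bias = −1.37

mean(θ*) = (241.7 + 245.8 + 245.8 + 245.8 + 245.8 + 245.8 + 241.7 + 241.7 + 245.8) / 9 = 244.433
bias = 244.433 − 245.8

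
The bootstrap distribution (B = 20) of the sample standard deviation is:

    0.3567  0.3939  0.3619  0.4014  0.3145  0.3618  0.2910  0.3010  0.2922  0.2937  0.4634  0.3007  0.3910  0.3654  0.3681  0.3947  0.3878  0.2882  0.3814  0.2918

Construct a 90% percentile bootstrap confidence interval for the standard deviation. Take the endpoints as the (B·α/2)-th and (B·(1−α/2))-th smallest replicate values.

(0.2882, 0.4014)

Sorted replicates: 0.2882, 0.2910, 0.2918, 0.2922, 0.2937, 0.3007, 0.3010, 0.3145, 0.3567, 0.3618, 0.3619, 0.3654, 0.3681, 0.3814, 0.3878, 0.3910, 0.3939, 0.3947, 0.4014, 0.4634
α = 0.10; lower rank = 20 × 0.050 = 1; upper rank = 20 × 0.950 = 19.
The 1st smallest replicate is 0.2882; the 19th is 0.4014.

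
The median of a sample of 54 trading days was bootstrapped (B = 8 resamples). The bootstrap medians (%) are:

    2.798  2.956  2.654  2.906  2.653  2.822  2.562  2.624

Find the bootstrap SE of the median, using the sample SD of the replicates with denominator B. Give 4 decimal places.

Bootstrap SE is the standard deviation of the 8 replicate medians.
Mean of replicates: (2.798 + 2.956 + 2.654 + 2.906 + 2.653 + 2.822 + 2.562 + 2.624) / 8 = 21.97500 / 8 = 2.74688
Sum of squared deviations: (+0.05112)² + (+0.20912)² + (−0.09288)² + (+0.15912)² + (−0.09388)² + (+0.07512)² + (−0.18488)² + (−0.12288)² = 0.14403
Variance = 0.14403 / 8 = 0.01800
SE* = √0.01800

SE* = 0.1342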